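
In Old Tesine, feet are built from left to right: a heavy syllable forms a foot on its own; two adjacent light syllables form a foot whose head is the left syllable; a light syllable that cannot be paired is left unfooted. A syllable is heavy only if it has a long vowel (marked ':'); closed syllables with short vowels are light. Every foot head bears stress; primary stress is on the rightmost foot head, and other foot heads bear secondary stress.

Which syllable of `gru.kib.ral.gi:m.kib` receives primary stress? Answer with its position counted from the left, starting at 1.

Weights: 1 gru L, 2 kib L, 3 ral L, 4 gi:m H, 5 kib L.
Parse left to right (heavy = foot alone; LL = one foot; stranded L unfooted): (ˈgru.kib) ral (ˈgi:m) kib.
Foot heads: 1, 4.
Primary stress on the rightmost head = syllable 4.
Primary stress: syllable 4 → gru.kib.ral.ˈgi:m.kib.

4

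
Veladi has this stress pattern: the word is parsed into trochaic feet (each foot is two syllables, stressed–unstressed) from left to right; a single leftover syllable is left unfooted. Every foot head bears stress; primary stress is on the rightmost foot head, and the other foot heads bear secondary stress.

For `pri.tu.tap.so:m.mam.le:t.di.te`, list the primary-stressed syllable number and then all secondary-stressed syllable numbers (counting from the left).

primary 7, secondary 1, 3, 5

Parse left to right into trochaic (ˈσσ) feet: (ˈpri.tu) (ˈtap.so:m) (ˈmam.le:t) (ˈdi.te).
Foot heads (stressed positions): 1, 3, 5, 7.
End Rule Rightmost: primary stress on the rightmost head = syllable 7.
Secondary stress on 1, 3, 5: ˌpri.tu.ˌtap.so:m.ˌmam.le:t.ˈdi.te.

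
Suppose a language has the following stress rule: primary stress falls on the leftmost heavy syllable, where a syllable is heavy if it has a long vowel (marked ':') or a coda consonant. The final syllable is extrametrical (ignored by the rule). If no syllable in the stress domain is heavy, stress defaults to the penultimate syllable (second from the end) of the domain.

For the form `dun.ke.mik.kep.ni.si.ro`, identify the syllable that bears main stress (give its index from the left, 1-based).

The final syllable (7, ro) is extrametrical; the stress domain is syllables 1–6.
Weights: 1 dun H, 2 ke L, 3 mik H, 4 kep H, 5 ni L, 6 si L.
Heavy syllables in the domain: 1, 3, 4. The leftmost is syllable 1 (dun).
Primary stress: syllable 1 → ˈdun.ke.mik.kep.ni.si.ro.

1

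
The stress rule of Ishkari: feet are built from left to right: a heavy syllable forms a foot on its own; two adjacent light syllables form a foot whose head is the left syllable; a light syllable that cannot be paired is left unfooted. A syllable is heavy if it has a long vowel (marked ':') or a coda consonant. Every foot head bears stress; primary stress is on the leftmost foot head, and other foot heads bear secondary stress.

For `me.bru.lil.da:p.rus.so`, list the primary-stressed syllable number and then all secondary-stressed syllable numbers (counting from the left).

Weights: 1 me L, 2 bru L, 3 lil H, 4 da:p H, 5 rus H, 6 so L.
Parse left to right (heavy = foot alone; LL = one foot; stranded L unfooted): (ˈme.bru) (ˈlil) (ˈda:p) (ˈrus) so.
Foot heads: 1, 3, 4, 5.
Primary stress on the leftmost head = syllable 1.
Secondary stress on 3, 4, 5: ˈme.bru.ˌlil.ˌda:p.ˌrus.so.

primary 1, secondary 3, 4, 5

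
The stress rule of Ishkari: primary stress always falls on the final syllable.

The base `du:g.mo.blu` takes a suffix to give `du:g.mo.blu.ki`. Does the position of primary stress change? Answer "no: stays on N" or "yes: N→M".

yes: 3→4

Base `du:g.mo.blu` (3 syllables):
  The word has 3 syllables; the final syllable is syllable 3 (blu).
  → primary stress on syllable 3.
Suffixed `du:g.mo.blu.ki` (4 syllables):
  The word has 4 syllables; the final syllable is syllable 4 (ki).
  → primary stress on syllable 4.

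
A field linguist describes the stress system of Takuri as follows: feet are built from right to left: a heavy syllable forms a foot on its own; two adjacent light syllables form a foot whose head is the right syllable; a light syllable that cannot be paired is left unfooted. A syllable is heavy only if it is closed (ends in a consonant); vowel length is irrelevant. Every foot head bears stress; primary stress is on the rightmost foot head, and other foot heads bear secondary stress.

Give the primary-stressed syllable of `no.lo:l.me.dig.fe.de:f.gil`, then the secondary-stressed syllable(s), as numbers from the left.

Weights: 1 no L, 2 lo:l H, 3 me L, 4 dig H, 5 fe L, 6 de:f H, 7 gil H.
Parse right to left (heavy = foot alone; LL = one foot; stranded L unfooted): no (ˈlo:l) me (ˈdig) fe (ˈde:f) (ˈgil).
Foot heads: 2, 4, 6, 7.
Primary stress on the rightmost head = syllable 7.
Secondary stress on 2, 4, 6: no.ˌlo:l.me.ˌdig.fe.ˌde:f.ˈgil.

primary 7, secondary 2, 4, 6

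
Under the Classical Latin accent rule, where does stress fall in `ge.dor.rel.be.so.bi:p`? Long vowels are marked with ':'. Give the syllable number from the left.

4

Classical Latin: stress the penult if heavy (long vowel or closed), else the antepenult.
Weights: 4 be L, 5 so L, 6 bi:p H.
The penult (syllable 5, so) is light, so stress falls on the antepenult (syllable 4, be).
Stress on syllable 4: ge.dor.rel.ˈbe.so.bi:p.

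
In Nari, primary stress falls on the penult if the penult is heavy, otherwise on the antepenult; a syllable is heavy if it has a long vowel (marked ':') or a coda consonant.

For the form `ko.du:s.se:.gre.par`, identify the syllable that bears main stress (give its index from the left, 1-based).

Weights: 3 se: H, 4 gre L, 5 par H.
The penult (syllable 4, gre) is light, so stress falls on the antepenult (syllable 3, se:).
Primary stress: syllable 3 → ko.du:s.ˈse:.gre.par.

3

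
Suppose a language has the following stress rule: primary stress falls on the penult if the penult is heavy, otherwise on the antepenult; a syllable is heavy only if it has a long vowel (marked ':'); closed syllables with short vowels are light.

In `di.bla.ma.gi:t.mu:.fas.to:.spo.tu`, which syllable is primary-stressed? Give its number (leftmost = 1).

Weights: 7 to: H, 8 spo L, 9 tu L.
The penult (syllable 8, spo) is light, so stress falls on the antepenult (syllable 7, to:).
Primary stress: syllable 7 → di.bla.ma.gi:t.mu:.fas.ˈto:.spo.tu.

7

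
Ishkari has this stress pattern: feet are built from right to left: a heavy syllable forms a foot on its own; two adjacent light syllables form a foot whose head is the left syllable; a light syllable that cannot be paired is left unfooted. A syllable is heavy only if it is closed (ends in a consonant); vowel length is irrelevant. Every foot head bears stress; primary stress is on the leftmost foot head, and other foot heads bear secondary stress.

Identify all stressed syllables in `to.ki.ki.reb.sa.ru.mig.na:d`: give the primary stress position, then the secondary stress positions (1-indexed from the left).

primary 2, secondary 4, 5, 7, 8

Weights: 1 to L, 2 ki L, 3 ki L, 4 reb H, 5 sa L, 6 ru L, 7 mig H, 8 na:d H.
Parse right to left (heavy = foot alone; LL = one foot; stranded L unfooted): to (ˈki.ki) (ˈreb) (ˈsa.ru) (ˈmig) (ˈna:d).
Foot heads: 2, 4, 5, 7, 8.
Primary stress on the leftmost head = syllable 2.
Secondary stress on 4, 5, 7, 8: to.ˈki.ki.ˌreb.ˌsa.ru.ˌmig.ˌna:d.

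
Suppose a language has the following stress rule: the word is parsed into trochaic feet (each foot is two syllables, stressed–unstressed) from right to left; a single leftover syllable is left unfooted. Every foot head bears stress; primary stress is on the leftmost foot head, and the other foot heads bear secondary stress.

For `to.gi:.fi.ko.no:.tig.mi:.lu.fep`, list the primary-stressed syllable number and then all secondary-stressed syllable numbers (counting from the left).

Parse right to left into trochaic (ˈσσ) feet: to (ˈgi:.fi) (ˈko.no:) (ˈtig.mi:) (ˈlu.fep). Syllable 1 is left unfooted.
Foot heads (stressed positions): 2, 4, 6, 8.
End Rule Leftmost: primary stress on the leftmost head = syllable 2.
Secondary stress on 4, 6, 8: to.ˈgi:.fi.ˌko.no:.ˌtig.mi:.ˌlu.fep.

primary 2, secondary 4, 6, 8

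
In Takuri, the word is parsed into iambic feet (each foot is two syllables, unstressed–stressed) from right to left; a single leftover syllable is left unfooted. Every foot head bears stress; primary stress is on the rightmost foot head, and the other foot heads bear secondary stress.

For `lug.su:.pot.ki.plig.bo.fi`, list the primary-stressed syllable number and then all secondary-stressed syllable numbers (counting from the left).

Parse right to left into iambic (σˈσ) feet: lug (su:.ˈpot) (ki.ˈplig) (bo.ˈfi). Syllable 1 is left unfooted.
Foot heads (stressed positions): 3, 5, 7.
End Rule Rightmost: primary stress on the rightmost head = syllable 7.
Secondary stress on 3, 5: lug.su:.ˌpot.ki.ˌplig.bo.ˈfi.

primary 7, secondary 3, 5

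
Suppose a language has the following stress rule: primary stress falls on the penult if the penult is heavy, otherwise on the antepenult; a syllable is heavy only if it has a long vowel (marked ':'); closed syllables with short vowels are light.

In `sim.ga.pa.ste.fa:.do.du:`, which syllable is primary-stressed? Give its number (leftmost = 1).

Weights: 5 fa: H, 6 do L, 7 du: H.
The penult (syllable 6, do) is light, so stress falls on the antepenult (syllable 5, fa:).
Primary stress: syllable 5 → sim.ga.pa.ste.ˈfa:.do.du:.

5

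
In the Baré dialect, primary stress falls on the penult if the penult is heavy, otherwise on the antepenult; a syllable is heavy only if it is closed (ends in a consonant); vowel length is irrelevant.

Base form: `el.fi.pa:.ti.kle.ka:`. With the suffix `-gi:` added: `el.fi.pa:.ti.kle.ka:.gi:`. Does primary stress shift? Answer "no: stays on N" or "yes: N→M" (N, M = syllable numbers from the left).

yes: 4→5

Base `el.fi.pa:.ti.kle.ka:` (6 syllables):
  Weights: 4 ti L, 5 kle L, 6 ka: L.
  The penult (syllable 5, kle) is light, so stress falls on the antepenult (syllable 4, ti).
  → primary stress on syllable 4.
Suffixed `el.fi.pa:.ti.kle.ka:.gi:` (7 syllables):
  Weights: 5 kle L, 6 ka: L, 7 gi: L.
  The penult (syllable 6, ka:) is light, so stress falls on the antepenult (syllable 5, kle).
  → primary stress on syllable 5.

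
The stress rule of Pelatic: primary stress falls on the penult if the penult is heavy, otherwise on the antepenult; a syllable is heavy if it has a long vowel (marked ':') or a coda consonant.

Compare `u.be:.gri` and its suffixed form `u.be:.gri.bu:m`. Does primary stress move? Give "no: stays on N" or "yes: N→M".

Base `u.be:.gri` (3 syllables):
  Weights: 1 u L, 2 be: H, 3 gri L.
  The penult (syllable 2, be:) is heavy, so it takes stress.
  → primary stress on syllable 2.
Suffixed `u.be:.gri.bu:m` (4 syllables):
  Weights: 2 be: H, 3 gri L, 4 bu:m H.
  The penult (syllable 3, gri) is light, so stress falls on the antepenult (syllable 2, be:).
  → primary stress on syllable 2.

no: stays on 2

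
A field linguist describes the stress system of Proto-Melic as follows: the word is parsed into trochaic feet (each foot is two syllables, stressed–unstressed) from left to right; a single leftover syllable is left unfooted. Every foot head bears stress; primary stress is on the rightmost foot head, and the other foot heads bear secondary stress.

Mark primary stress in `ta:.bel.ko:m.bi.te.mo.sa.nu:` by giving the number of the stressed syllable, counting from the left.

7

Parse left to right into trochaic (ˈσσ) feet: (ˈta:.bel) (ˈko:m.bi) (ˈte.mo) (ˈsa.nu:).
Foot heads (stressed positions): 1, 3, 5, 7.
End Rule Rightmost: primary stress on the rightmost head = syllable 7.
Primary stress: syllable 7 → ta:.bel.ko:m.bi.te.mo.ˈsa.nu:.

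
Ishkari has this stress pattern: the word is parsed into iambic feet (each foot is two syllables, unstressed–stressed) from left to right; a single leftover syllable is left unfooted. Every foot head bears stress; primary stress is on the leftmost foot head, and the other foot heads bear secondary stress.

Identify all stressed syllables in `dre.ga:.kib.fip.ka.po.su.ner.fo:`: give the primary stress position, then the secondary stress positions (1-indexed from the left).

Parse left to right into iambic (σˈσ) feet: (dre.ˈga:) (kib.ˈfip) (ka.ˈpo) (su.ˈner) fo:. Syllable 9 is left unfooted.
Foot heads (stressed positions): 2, 4, 6, 8.
End Rule Leftmost: primary stress on the leftmost head = syllable 2.
Secondary stress on 4, 6, 8: dre.ˈga:.kib.ˌfip.ka.ˌpo.su.ˌner.fo:.

primary 2, secondary 4, 6, 8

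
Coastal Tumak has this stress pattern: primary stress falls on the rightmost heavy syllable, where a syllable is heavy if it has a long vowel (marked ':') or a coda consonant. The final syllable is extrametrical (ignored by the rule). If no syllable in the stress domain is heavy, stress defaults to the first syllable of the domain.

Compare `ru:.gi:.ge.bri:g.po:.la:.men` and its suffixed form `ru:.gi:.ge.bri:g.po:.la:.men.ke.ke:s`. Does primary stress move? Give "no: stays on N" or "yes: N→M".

yes: 6→7

Base `ru:.gi:.ge.bri:g.po:.la:.men` (7 syllables):
  The final syllable (7, men) is extrametrical; the stress domain is syllables 1–6.
  Weights: 1 ru: H, 2 gi: H, 3 ge L, 4 bri:g H, 5 po: H, 6 la: H.
  Heavy syllables in the domain: 1, 2, 4, 5, 6. The rightmost is syllable 6 (la:).
  → primary stress on syllable 6.
Suffixed `ru:.gi:.ge.bri:g.po:.la:.men.ke.ke:s` (9 syllables):
  The final syllable (9, ke:s) is extrametrical; the stress domain is syllables 1–8.
  Weights: 1 ru: H, 2 gi: H, 3 ge L, 4 bri:g H, 5 po: H, 6 la: H, 7 men H, 8 ke L.
  Heavy syllables in the domain: 1, 2, 4, 5, 6, 7. The rightmost is syllable 7 (men).
  → primary stress on syllable 7.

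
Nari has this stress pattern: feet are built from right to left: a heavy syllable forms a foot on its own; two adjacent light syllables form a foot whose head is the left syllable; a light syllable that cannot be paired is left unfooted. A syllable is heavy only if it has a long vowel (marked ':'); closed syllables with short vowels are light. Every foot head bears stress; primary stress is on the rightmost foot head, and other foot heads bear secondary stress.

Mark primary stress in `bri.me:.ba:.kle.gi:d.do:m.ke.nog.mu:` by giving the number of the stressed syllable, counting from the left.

9

Weights: 1 bri L, 2 me: H, 3 ba: H, 4 kle L, 5 gi:d H, 6 do:m H, 7 ke L, 8 nog L, 9 mu: H.
Parse right to left (heavy = foot alone; LL = one foot; stranded L unfooted): bri (ˈme:) (ˈba:) kle (ˈgi:d) (ˈdo:m) (ˈke.nog) (ˈmu:).
Foot heads: 2, 3, 5, 6, 7, 9.
Primary stress on the rightmost head = syllable 9.
Primary stress: syllable 9 → bri.me:.ba:.kle.gi:d.do:m.ke.nog.ˈmu:.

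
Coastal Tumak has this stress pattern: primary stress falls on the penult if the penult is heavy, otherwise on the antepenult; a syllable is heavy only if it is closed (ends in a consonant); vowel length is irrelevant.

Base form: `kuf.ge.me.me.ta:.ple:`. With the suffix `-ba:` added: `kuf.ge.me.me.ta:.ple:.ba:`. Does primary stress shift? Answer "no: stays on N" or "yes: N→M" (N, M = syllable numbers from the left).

yes: 4→5

Base `kuf.ge.me.me.ta:.ple:` (6 syllables):
  Weights: 4 me L, 5 ta: L, 6 ple: L.
  The penult (syllable 5, ta:) is light, so stress falls on the antepenult (syllable 4, me).
  → primary stress on syllable 4.
Suffixed `kuf.ge.me.me.ta:.ple:.ba:` (7 syllables):
  Weights: 5 ta: L, 6 ple: L, 7 ba: L.
  The penult (syllable 6, ple:) is light, so stress falls on the antepenult (syllable 5, ta:).
  → primary stress on syllable 5.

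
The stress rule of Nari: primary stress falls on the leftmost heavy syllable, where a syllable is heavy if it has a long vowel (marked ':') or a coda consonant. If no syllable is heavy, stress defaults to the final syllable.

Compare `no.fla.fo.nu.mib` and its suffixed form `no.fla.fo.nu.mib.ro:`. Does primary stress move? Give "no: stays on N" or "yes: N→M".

no: stays on 5

Base `no.fla.fo.nu.mib` (5 syllables):
  Weights: 1 no L, 2 fla L, 3 fo L, 4 nu L, 5 mib H.
  Heavy syllables in the domain: 5. The leftmost is syllable 5 (mib).
  → primary stress on syllable 5.
Suffixed `no.fla.fo.nu.mib.ro:` (6 syllables):
  Weights: 1 no L, 2 fla L, 3 fo L, 4 nu L, 5 mib H, 6 ro: H.
  Heavy syllables in the domain: 5, 6. The leftmost is syllable 5 (mib).
  → primary stress on syllable 5.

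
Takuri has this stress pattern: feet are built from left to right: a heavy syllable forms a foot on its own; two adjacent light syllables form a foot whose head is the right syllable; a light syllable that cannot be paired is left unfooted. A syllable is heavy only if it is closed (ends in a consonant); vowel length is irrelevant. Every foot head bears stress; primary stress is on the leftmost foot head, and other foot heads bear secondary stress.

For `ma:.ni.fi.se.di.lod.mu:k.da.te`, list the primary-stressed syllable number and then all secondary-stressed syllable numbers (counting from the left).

Weights: 1 ma: L, 2 ni L, 3 fi L, 4 se L, 5 di L, 6 lod H, 7 mu:k H, 8 da L, 9 te L.
Parse left to right (heavy = foot alone; LL = one foot; stranded L unfooted): (ma:.ˈni) (fi.ˈse) di (ˈlod) (ˈmu:k) (da.ˈte).
Foot heads: 2, 4, 6, 7, 9.
Primary stress on the leftmost head = syllable 2.
Secondary stress on 4, 6, 7, 9: ma:.ˈni.fi.ˌse.di.ˌlod.ˌmu:k.da.ˌte.

primary 2, secondary 4, 6, 7, 9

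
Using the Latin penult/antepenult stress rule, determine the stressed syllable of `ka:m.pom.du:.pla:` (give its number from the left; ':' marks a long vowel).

Classical Latin: stress the penult if heavy (long vowel or closed), else the antepenult.
Weights: 2 pom H, 3 du: H, 4 pla: H.
The penult (syllable 3, du:) is heavy, so it takes stress.
Stress on syllable 3: ka:m.pom.ˈdu:.pla:.

3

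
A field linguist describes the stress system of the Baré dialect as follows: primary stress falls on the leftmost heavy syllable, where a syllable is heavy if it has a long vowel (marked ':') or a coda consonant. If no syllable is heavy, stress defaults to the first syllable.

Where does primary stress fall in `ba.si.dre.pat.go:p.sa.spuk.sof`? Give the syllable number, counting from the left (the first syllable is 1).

4

Weights: 1 ba L, 2 si L, 3 dre L, 4 pat H, 5 go:p H, 6 sa L, 7 spuk H, 8 sof H.
Heavy syllables in the domain: 4, 5, 7, 8. The leftmost is syllable 4 (pat).
Primary stress: syllable 4 → ba.si.dre.ˈpat.go:p.sa.spuk.sof.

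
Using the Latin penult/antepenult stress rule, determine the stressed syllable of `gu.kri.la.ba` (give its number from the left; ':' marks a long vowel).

Classical Latin: stress the penult if heavy (long vowel or closed), else the antepenult.
Weights: 2 kri L, 3 la L, 4 ba L.
The penult (syllable 3, la) is light, so stress falls on the antepenult (syllable 2, kri).
Stress on syllable 2: gu.ˈkri.la.ba.

2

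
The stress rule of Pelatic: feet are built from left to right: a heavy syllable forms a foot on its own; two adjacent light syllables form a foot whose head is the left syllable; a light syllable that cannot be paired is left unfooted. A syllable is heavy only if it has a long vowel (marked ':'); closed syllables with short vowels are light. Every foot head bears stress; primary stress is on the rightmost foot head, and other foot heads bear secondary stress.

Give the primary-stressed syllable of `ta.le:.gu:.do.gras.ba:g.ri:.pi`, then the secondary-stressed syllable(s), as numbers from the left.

primary 7, secondary 2, 3, 4, 6

Weights: 1 ta L, 2 le: H, 3 gu: H, 4 do L, 5 gras L, 6 ba:g H, 7 ri: H, 8 pi L.
Parse left to right (heavy = foot alone; LL = one foot; stranded L unfooted): ta (ˈle:) (ˈgu:) (ˈdo.gras) (ˈba:g) (ˈri:) pi.
Foot heads: 2, 3, 4, 6, 7.
Primary stress on the rightmost head = syllable 7.
Secondary stress on 2, 3, 4, 6: ta.ˌle:.ˌgu:.ˌdo.gras.ˌba:g.ˈri:.pi.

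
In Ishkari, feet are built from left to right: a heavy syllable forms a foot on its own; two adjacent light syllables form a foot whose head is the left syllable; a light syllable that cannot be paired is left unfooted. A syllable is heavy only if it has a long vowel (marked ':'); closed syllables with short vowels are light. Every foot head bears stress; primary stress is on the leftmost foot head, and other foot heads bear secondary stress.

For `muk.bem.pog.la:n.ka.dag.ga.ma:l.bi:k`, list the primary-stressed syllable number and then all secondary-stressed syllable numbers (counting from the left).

Weights: 1 muk L, 2 bem L, 3 pog L, 4 la:n H, 5 ka L, 6 dag L, 7 ga L, 8 ma:l H, 9 bi:k H.
Parse left to right (heavy = foot alone; LL = one foot; stranded L unfooted): (ˈmuk.bem) pog (ˈla:n) (ˈka.dag) ga (ˈma:l) (ˈbi:k).
Foot heads: 1, 4, 5, 8, 9.
Primary stress on the leftmost head = syllable 1.
Secondary stress on 4, 5, 8, 9: ˈmuk.bem.pog.ˌla:n.ˌka.dag.ga.ˌma:l.ˌbi:k.

primary 1, secondary 4, 5, 8, 9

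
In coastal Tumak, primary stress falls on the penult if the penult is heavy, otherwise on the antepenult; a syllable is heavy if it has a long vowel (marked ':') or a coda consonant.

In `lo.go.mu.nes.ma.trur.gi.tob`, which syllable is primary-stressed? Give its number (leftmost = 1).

Weights: 6 trur H, 7 gi L, 8 tob H.
The penult (syllable 7, gi) is light, so stress falls on the antepenult (syllable 6, trur).
Primary stress: syllable 6 → lo.go.mu.nes.ma.ˈtrur.gi.tob.

6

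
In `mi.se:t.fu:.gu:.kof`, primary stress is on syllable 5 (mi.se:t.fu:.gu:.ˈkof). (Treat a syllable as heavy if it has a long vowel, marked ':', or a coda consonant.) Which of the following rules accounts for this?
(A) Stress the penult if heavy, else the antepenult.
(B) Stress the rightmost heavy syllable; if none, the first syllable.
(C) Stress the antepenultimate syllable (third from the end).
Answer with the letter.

Rule A → syllable 4 (observed: 5).
Rule B → syllable 5 ✓.
Rule C → syllable 3 (observed: 5).

B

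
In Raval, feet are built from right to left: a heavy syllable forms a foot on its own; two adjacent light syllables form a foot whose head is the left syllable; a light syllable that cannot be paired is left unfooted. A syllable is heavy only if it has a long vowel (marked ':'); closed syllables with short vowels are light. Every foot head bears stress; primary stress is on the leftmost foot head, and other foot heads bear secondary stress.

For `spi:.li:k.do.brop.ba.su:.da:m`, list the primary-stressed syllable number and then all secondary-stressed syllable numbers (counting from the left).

primary 1, secondary 2, 4, 6, 7

Weights: 1 spi: H, 2 li:k H, 3 do L, 4 brop L, 5 ba L, 6 su: H, 7 da:m H.
Parse right to left (heavy = foot alone; LL = one foot; stranded L unfooted): (ˈspi:) (ˈli:k) do (ˈbrop.ba) (ˈsu:) (ˈda:m).
Foot heads: 1, 2, 4, 6, 7.
Primary stress on the leftmost head = syllable 1.
Secondary stress on 2, 4, 6, 7: ˈspi:.ˌli:k.do.ˌbrop.ba.ˌsu:.ˌda:m.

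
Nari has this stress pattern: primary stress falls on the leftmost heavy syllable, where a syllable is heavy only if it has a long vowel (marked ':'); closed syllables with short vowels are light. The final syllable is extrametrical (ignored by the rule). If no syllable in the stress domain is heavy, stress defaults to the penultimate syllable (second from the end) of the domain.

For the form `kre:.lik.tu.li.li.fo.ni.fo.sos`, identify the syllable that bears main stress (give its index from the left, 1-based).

The final syllable (9, sos) is extrametrical; the stress domain is syllables 1–8.
Weights: 1 kre: H, 2 lik L, 3 tu L, 4 li L, 5 li L, 6 fo L, 7 ni L, 8 fo L.
Heavy syllables in the domain: 1. The leftmost is syllable 1 (kre:).
Primary stress: syllable 1 → ˈkre:.lik.tu.li.li.fo.ni.fo.sos.

1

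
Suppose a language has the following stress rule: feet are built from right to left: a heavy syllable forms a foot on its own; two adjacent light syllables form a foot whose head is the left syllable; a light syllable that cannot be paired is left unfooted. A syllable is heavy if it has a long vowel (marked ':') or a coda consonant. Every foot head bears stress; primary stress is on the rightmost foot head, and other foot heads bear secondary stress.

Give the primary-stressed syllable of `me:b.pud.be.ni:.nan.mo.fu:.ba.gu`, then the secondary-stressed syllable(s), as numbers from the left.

primary 8, secondary 1, 2, 4, 5, 7

Weights: 1 me:b H, 2 pud H, 3 be L, 4 ni: H, 5 nan H, 6 mo L, 7 fu: H, 8 ba L, 9 gu L.
Parse right to left (heavy = foot alone; LL = one foot; stranded L unfooted): (ˈme:b) (ˈpud) be (ˈni:) (ˈnan) mo (ˈfu:) (ˈba.gu).
Foot heads: 1, 2, 4, 5, 7, 8.
Primary stress on the rightmost head = syllable 8.
Secondary stress on 1, 2, 4, 5, 7: ˌme:b.ˌpud.be.ˌni:.ˌnan.mo.ˌfu:.ˈba.gu.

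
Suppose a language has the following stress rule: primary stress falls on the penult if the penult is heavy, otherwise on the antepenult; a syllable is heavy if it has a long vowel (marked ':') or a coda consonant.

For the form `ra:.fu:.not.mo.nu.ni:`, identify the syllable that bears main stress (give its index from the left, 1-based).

Weights: 4 mo L, 5 nu L, 6 ni: H.
The penult (syllable 5, nu) is light, so stress falls on the antepenult (syllable 4, mo).
Primary stress: syllable 4 → ra:.fu:.not.ˈmo.nu.ni:.

4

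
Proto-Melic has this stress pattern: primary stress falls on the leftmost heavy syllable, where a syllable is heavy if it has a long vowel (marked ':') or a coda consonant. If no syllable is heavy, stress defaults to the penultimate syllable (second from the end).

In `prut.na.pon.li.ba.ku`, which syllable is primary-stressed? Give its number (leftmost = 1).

1

Weights: 1 prut H, 2 na L, 3 pon H, 4 li L, 5 ba L, 6 ku L.
Heavy syllables in the domain: 1, 3. The leftmost is syllable 1 (prut).
Primary stress: syllable 1 → ˈprut.na.pon.li.ba.ku.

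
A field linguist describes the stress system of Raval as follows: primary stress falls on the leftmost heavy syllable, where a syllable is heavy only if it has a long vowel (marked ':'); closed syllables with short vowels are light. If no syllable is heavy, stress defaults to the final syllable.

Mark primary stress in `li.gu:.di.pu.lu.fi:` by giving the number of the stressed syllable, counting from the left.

2

Weights: 1 li L, 2 gu: H, 3 di L, 4 pu L, 5 lu L, 6 fi: H.
Heavy syllables in the domain: 2, 6. The leftmost is syllable 2 (gu:).
Primary stress: syllable 2 → li.ˈgu:.di.pu.lu.fi:.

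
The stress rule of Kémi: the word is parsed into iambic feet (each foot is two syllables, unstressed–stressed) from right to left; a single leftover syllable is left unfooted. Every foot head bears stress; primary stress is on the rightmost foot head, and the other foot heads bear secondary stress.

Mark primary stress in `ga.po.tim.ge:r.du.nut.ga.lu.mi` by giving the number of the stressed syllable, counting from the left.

9

Parse right to left into iambic (σˈσ) feet: ga (po.ˈtim) (ge:r.ˈdu) (nut.ˈga) (lu.ˈmi). Syllable 1 is left unfooted.
Foot heads (stressed positions): 3, 5, 7, 9.
End Rule Rightmost: primary stress on the rightmost head = syllable 9.
Primary stress: syllable 9 → ga.po.tim.ge:r.du.nut.ga.lu.ˈmi.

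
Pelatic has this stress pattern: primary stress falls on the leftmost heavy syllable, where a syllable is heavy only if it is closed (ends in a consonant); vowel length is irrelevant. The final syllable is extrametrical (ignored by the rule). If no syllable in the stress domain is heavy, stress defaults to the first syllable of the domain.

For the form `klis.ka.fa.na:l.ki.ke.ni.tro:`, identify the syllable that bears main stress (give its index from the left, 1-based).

The final syllable (8, tro:) is extrametrical; the stress domain is syllables 1–7.
Weights: 1 klis H, 2 ka L, 3 fa L, 4 na:l H, 5 ki L, 6 ke L, 7 ni L.
Heavy syllables in the domain: 1, 4. The leftmost is syllable 1 (klis).
Primary stress: syllable 1 → ˈklis.ka.fa.na:l.ki.ke.ni.tro:.

1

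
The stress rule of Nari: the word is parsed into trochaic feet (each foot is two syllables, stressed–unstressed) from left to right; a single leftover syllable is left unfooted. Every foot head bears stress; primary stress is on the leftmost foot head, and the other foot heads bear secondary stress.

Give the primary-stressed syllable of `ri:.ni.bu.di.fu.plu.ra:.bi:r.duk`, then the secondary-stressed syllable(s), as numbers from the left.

primary 1, secondary 3, 5, 7

Parse left to right into trochaic (ˈσσ) feet: (ˈri:.ni) (ˈbu.di) (ˈfu.plu) (ˈra:.bi:r) duk. Syllable 9 is left unfooted.
Foot heads (stressed positions): 1, 3, 5, 7.
End Rule Leftmost: primary stress on the leftmost head = syllable 1.
Secondary stress on 3, 5, 7: ˈri:.ni.ˌbu.di.ˌfu.plu.ˌra:.bi:r.duk.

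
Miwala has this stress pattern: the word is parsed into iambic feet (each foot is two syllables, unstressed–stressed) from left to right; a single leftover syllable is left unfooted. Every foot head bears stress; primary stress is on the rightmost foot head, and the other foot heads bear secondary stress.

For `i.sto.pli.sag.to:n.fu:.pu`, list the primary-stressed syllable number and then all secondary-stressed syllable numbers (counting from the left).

primary 6, secondary 2, 4

Parse left to right into iambic (σˈσ) feet: (i.ˈsto) (pli.ˈsag) (to:n.ˈfu:) pu. Syllable 7 is left unfooted.
Foot heads (stressed positions): 2, 4, 6.
End Rule Rightmost: primary stress on the rightmost head = syllable 6.
Secondary stress on 2, 4: i.ˌsto.pli.ˌsag.to:n.ˈfu:.pu.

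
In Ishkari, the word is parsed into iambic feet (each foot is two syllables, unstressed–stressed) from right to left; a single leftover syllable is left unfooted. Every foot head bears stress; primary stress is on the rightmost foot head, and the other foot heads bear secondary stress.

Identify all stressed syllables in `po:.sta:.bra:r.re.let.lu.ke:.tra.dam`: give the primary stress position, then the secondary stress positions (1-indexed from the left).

primary 9, secondary 3, 5, 7

Parse right to left into iambic (σˈσ) feet: po: (sta:.ˈbra:r) (re.ˈlet) (lu.ˈke:) (tra.ˈdam). Syllable 1 is left unfooted.
Foot heads (stressed positions): 3, 5, 7, 9.
End Rule Rightmost: primary stress on the rightmost head = syllable 9.
Secondary stress on 3, 5, 7: po:.sta:.ˌbra:r.re.ˌlet.lu.ˌke:.tra.ˈdam.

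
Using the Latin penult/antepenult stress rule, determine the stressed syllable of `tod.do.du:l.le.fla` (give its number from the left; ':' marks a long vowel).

3

Classical Latin: stress the penult if heavy (long vowel or closed), else the antepenult.
Weights: 3 du:l H, 4 le L, 5 fla L.
The penult (syllable 4, le) is light, so stress falls on the antepenult (syllable 3, du:l).
Stress on syllable 3: tod.do.ˈdu:l.le.fla.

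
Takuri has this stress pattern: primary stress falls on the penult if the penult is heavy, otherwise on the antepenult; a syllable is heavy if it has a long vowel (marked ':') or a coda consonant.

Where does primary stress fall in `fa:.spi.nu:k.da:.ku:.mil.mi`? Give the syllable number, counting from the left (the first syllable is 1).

Weights: 5 ku: H, 6 mil H, 7 mi L.
The penult (syllable 6, mil) is heavy, so it takes stress.
Primary stress: syllable 6 → fa:.spi.nu:k.da:.ku:.ˈmil.mi.

6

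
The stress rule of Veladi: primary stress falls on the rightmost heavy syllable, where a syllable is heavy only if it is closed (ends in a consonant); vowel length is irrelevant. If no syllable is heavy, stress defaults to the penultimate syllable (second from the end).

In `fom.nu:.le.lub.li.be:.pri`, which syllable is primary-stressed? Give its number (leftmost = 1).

Weights: 1 fom H, 2 nu: L, 3 le L, 4 lub H, 5 li L, 6 be: L, 7 pri L.
Heavy syllables in the domain: 1, 4. The rightmost is syllable 4 (lub).
Primary stress: syllable 4 → fom.nu:.le.ˈlub.li.be:.pri.

4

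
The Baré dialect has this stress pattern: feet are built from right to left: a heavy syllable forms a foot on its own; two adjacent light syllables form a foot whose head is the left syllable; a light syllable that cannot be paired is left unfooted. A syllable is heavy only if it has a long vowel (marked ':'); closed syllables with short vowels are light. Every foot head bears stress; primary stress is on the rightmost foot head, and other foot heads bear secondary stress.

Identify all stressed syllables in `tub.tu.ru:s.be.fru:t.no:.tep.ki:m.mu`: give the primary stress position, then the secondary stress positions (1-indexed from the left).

primary 8, secondary 1, 3, 5, 6

Weights: 1 tub L, 2 tu L, 3 ru:s H, 4 be L, 5 fru:t H, 6 no: H, 7 tep L, 8 ki:m H, 9 mu L.
Parse right to left (heavy = foot alone; LL = one foot; stranded L unfooted): (ˈtub.tu) (ˈru:s) be (ˈfru:t) (ˈno:) tep (ˈki:m) mu.
Foot heads: 1, 3, 5, 6, 8.
Primary stress on the rightmost head = syllable 8.
Secondary stress on 1, 3, 5, 6: ˌtub.tu.ˌru:s.be.ˌfru:t.ˌno:.tep.ˈki:m.mu.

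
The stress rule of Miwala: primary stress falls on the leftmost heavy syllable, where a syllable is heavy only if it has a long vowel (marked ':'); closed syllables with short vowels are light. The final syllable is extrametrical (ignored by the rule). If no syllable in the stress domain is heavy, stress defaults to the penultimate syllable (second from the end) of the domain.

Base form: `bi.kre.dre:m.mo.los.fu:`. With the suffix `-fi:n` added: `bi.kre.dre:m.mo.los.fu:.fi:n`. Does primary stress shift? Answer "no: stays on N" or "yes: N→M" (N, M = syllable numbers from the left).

Base `bi.kre.dre:m.mo.los.fu:` (6 syllables):
  The final syllable (6, fu:) is extrametrical; the stress domain is syllables 1–5.
  Weights: 1 bi L, 2 kre L, 3 dre:m H, 4 mo L, 5 los L.
  Heavy syllables in the domain: 3. The leftmost is syllable 3 (dre:m).
  → primary stress on syllable 3.
Suffixed `bi.kre.dre:m.mo.los.fu:.fi:n` (7 syllables):
  The final syllable (7, fi:n) is extrametrical; the stress domain is syllables 1–6.
  Weights: 1 bi L, 2 kre L, 3 dre:m H, 4 mo L, 5 los L, 6 fu: H.
  Heavy syllables in the domain: 3, 6. The leftmost is syllable 3 (dre:m).
  → primary stress on syllable 3.

no: stays on 3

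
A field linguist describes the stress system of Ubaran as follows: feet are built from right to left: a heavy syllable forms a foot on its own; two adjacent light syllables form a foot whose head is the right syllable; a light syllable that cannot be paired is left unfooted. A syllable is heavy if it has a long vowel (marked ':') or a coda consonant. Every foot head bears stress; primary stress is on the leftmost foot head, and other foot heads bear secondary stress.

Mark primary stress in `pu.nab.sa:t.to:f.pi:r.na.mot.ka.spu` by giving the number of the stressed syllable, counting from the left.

Weights: 1 pu L, 2 nab H, 3 sa:t H, 4 to:f H, 5 pi:r H, 6 na L, 7 mot H, 8 ka L, 9 spu L.
Parse right to left (heavy = foot alone; LL = one foot; stranded L unfooted): pu (ˈnab) (ˈsa:t) (ˈto:f) (ˈpi:r) na (ˈmot) (ka.ˈspu).
Foot heads: 2, 3, 4, 5, 7, 9.
Primary stress on the leftmost head = syllable 2.
Primary stress: syllable 2 → pu.ˈnab.sa:t.to:f.pi:r.na.mot.ka.spu.

2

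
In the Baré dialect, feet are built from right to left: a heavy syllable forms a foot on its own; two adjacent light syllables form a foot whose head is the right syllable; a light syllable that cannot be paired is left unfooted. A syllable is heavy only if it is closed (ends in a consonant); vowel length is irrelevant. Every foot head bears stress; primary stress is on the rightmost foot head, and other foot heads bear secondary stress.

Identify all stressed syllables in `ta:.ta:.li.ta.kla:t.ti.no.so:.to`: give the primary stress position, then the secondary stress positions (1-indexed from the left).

Weights: 1 ta: L, 2 ta: L, 3 li L, 4 ta L, 5 kla:t H, 6 ti L, 7 no L, 8 so: L, 9 to L.
Parse right to left (heavy = foot alone; LL = one foot; stranded L unfooted): (ta:.ˈta:) (li.ˈta) (ˈkla:t) (ti.ˈno) (so:.ˈto).
Foot heads: 2, 4, 5, 7, 9.
Primary stress on the rightmost head = syllable 9.
Secondary stress on 2, 4, 5, 7: ta:.ˌta:.li.ˌta.ˌkla:t.ti.ˌno.so:.ˈto.

primary 9, secondary 2, 4, 5, 7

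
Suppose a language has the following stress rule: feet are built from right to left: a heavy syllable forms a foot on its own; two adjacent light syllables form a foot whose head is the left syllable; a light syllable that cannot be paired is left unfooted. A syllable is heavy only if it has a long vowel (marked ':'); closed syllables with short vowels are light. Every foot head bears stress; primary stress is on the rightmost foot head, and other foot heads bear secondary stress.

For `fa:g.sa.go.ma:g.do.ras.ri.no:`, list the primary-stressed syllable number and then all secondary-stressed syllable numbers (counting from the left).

primary 8, secondary 1, 2, 4, 6

Weights: 1 fa:g H, 2 sa L, 3 go L, 4 ma:g H, 5 do L, 6 ras L, 7 ri L, 8 no: H.
Parse right to left (heavy = foot alone; LL = one foot; stranded L unfooted): (ˈfa:g) (ˈsa.go) (ˈma:g) do (ˈras.ri) (ˈno:).
Foot heads: 1, 2, 4, 6, 8.
Primary stress on the rightmost head = syllable 8.
Secondary stress on 1, 2, 4, 6: ˌfa:g.ˌsa.go.ˌma:g.do.ˌras.ri.ˈno:.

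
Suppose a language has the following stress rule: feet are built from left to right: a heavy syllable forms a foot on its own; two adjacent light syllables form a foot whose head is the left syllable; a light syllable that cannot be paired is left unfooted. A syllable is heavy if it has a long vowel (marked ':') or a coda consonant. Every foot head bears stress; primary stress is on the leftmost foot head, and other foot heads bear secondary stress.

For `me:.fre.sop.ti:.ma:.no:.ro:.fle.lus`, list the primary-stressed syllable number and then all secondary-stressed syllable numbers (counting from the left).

Weights: 1 me: H, 2 fre L, 3 sop H, 4 ti: H, 5 ma: H, 6 no: H, 7 ro: H, 8 fle L, 9 lus H.
Parse left to right (heavy = foot alone; LL = one foot; stranded L unfooted): (ˈme:) fre (ˈsop) (ˈti:) (ˈma:) (ˈno:) (ˈro:) fle (ˈlus).
Foot heads: 1, 3, 4, 5, 6, 7, 9.
Primary stress on the leftmost head = syllable 1.
Secondary stress on 3, 4, 5, 6, 7, 9: ˈme:.fre.ˌsop.ˌti:.ˌma:.ˌno:.ˌro:.fle.ˌlus.

primary 1, secondary 3, 4, 5, 6, 7, 9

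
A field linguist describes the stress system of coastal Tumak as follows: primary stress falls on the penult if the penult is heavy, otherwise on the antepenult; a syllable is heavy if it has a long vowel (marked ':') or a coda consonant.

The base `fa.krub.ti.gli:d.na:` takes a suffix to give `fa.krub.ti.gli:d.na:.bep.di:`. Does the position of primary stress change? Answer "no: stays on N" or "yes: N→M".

Base `fa.krub.ti.gli:d.na:` (5 syllables):
  Weights: 3 ti L, 4 gli:d H, 5 na: H.
  The penult (syllable 4, gli:d) is heavy, so it takes stress.
  → primary stress on syllable 4.
Suffixed `fa.krub.ti.gli:d.na:.bep.di:` (7 syllables):
  Weights: 5 na: H, 6 bep H, 7 di: H.
  The penult (syllable 6, bep) is heavy, so it takes stress.
  → primary stress on syllable 6.

yes: 4→6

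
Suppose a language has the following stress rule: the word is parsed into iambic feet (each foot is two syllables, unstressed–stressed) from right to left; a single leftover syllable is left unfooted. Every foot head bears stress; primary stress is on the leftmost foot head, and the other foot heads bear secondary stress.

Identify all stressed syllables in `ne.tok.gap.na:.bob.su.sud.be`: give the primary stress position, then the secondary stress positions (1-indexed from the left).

primary 2, secondary 4, 6, 8

Parse right to left into iambic (σˈσ) feet: (ne.ˈtok) (gap.ˈna:) (bob.ˈsu) (sud.ˈbe).
Foot heads (stressed positions): 2, 4, 6, 8.
End Rule Leftmost: primary stress on the leftmost head = syllable 2.
Secondary stress on 4, 6, 8: ne.ˈtok.gap.ˌna:.bob.ˌsu.sud.ˌbe.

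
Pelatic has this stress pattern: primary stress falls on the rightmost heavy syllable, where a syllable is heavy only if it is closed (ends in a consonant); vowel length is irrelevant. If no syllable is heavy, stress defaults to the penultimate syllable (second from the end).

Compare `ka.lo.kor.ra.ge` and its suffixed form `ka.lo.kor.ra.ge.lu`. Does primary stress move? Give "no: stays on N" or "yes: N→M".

Base `ka.lo.kor.ra.ge` (5 syllables):
  Weights: 1 ka L, 2 lo L, 3 kor H, 4 ra L, 5 ge L.
  Heavy syllables in the domain: 3. The rightmost is syllable 3 (kor).
  → primary stress on syllable 3.
Suffixed `ka.lo.kor.ra.ge.lu` (6 syllables):
  Weights: 1 ka L, 2 lo L, 3 kor H, 4 ra L, 5 ge L, 6 lu L.
  Heavy syllables in the domain: 3. The rightmost is syllable 3 (kor).
  → primary stress on syllable 3.

no: stays on 3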